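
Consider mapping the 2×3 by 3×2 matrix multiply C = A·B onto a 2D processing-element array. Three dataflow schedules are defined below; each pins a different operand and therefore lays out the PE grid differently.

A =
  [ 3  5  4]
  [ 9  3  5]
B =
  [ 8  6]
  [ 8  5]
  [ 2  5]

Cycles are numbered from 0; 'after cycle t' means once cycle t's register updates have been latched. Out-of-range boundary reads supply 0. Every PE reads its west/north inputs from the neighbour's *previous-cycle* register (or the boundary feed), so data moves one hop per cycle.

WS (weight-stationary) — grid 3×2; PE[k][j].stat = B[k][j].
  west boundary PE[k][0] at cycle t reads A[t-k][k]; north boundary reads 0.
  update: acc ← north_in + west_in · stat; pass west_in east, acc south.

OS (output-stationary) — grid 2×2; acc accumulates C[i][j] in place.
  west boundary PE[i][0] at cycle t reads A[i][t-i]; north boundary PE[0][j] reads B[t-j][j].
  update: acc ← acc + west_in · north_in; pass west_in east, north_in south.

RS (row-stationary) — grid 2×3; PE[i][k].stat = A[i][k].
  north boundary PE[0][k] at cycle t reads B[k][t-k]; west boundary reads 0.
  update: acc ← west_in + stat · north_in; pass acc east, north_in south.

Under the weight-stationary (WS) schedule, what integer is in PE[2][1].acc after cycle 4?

PE[2][1].acc = 94

Tracing WS — 3×2 array, target PE[2][1]:
  t=0 PE[1][1]: acc=0 h=0 v=0
  t=0 PE[2][0]: acc=0 h=0 v=0
  t=0 PE[2][1]: acc=0 h=0 v=0
  t=1 PE[1][1]: acc=0 h=0 v=0
  t=1 PE[2][0]: acc=0 h=0 v=0
  t=1 PE[2][1]: acc=0 h=0 v=0
  t=2 PE[1][1]: acc=43 h=5 v=43
  t=2 PE[2][0]: acc=72 h=4 v=72
  t=2 PE[2][1]: acc=0 h=0 v=0
  t=3 PE[1][1]: acc=69 h=3 v=69
  t=3 PE[2][0]: acc=106 h=5 v=106
  t=3 PE[2][1]: acc=63 h=4 v=63
  t=4 PE[1][1]: acc=0 h=0 v=0
  t=4 PE[2][0]: acc=0 h=0 v=0
  t=4 PE[2][1]: acc=94 h=5 v=94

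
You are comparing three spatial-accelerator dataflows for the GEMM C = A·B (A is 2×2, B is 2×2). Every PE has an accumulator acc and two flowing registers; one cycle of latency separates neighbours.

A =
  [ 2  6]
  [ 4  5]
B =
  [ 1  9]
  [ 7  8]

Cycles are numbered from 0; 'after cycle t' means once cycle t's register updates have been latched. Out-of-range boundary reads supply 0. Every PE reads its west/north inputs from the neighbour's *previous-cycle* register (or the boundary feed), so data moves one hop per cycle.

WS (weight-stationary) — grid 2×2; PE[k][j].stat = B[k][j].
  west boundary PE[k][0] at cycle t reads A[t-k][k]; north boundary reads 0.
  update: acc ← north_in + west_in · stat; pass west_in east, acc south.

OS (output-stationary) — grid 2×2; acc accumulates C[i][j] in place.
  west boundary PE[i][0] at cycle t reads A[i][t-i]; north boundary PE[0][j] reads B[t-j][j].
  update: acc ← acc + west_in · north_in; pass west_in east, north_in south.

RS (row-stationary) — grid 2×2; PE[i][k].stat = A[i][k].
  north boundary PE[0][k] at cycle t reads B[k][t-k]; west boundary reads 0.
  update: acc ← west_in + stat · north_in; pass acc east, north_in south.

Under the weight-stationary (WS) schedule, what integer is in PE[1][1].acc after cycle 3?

PE[1][1].acc = 76

WS (2×2). Following PE[1][1] plus its west/north inputs:
  cycle 0: PE[0][1] → acc 0, east 0, south 0
  cycle 0: PE[1][0] → acc 0, east 0, south 0
  cycle 0: PE[1][1] → acc 0, east 0, south 0
  cycle 1: PE[0][1] → acc 18, east 2, south 18
  cycle 1: PE[1][0] → acc 44, east 6, south 44
  cycle 1: PE[1][1] → acc 0, east 0, south 0
  cycle 2: PE[0][1] → acc 36, east 4, south 36
  cycle 2: PE[1][0] → acc 39, east 5, south 39
  cycle 2: PE[1][1] → acc 66, east 6, south 66
  cycle 3: PE[0][1] → acc 0, east 0, south 0
  cycle 3: PE[1][0] → acc 0, east 0, south 0
  cycle 3: PE[1][1] → acc 76, east 5, south 76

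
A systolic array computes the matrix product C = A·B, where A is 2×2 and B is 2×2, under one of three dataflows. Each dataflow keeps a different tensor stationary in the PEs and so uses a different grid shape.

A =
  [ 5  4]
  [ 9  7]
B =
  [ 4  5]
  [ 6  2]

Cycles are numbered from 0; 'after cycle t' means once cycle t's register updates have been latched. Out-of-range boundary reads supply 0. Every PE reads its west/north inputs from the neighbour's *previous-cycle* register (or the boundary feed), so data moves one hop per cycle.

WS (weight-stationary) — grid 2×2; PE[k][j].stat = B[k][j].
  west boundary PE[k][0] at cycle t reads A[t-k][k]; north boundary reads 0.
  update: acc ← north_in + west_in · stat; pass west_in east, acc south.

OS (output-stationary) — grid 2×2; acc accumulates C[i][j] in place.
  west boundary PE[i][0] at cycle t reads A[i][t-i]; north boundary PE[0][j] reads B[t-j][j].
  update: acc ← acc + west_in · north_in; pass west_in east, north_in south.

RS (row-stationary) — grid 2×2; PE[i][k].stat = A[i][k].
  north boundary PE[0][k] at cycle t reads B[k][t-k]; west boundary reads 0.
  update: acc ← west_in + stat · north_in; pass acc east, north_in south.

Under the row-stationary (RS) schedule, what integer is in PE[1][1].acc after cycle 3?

Tracing RS — 2×2 array, target PE[1][1]:
  @0  [0,1]  acc 0  |  →0  ↓0
  @0  [1,0]  acc 0  |  →0  ↓0
  @0  [1,1]  acc 0  |  →0  ↓0
  @1  [0,1]  acc 44  |  →44  ↓6
  @1  [1,0]  acc 36  |  →36  ↓4
  @1  [1,1]  acc 0  |  →0  ↓0
  @2  [0,1]  acc 33  |  →33  ↓2
  @2  [1,0]  acc 45  |  →45  ↓5
  @2  [1,1]  acc 78  |  →78  ↓6
  @3  [0,1]  acc 0  |  →0  ↓0
  @3  [1,0]  acc 0  |  →0  ↓0
  @3  [1,1]  acc 59  |  →59  ↓2

PE[1][1].acc = 59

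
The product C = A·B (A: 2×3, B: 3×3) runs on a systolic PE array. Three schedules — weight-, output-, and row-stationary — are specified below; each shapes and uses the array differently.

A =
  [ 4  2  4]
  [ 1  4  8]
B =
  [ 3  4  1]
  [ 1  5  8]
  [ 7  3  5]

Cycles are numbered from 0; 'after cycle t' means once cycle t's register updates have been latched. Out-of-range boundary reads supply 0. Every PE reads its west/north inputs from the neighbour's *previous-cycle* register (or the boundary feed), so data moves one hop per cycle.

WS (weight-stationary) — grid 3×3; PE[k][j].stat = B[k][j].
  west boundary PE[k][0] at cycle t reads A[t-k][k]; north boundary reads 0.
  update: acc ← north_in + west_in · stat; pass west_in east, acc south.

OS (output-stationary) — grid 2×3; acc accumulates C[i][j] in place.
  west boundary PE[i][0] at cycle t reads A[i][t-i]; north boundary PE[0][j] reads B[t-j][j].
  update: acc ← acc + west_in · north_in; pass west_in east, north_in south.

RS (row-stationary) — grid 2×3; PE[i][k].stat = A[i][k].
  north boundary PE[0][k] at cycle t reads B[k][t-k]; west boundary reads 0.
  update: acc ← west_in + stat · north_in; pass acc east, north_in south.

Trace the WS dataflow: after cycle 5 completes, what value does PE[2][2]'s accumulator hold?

WS on a 3×3 grid — tracing PE[2][2] and its feeders:
  after 0 — PE[1][2] acc=0, pass-E 0, pass-S 0
  after 0 — PE[2][1] acc=0, pass-E 0, pass-S 0
  after 0 — PE[2][2] acc=0, pass-E 0, pass-S 0
  after 1 — PE[1][2] acc=0, pass-E 0, pass-S 0
  after 1 — PE[2][1] acc=0, pass-E 0, pass-S 0
  after 1 — PE[2][2] acc=0, pass-E 0, pass-S 0
  after 2 — PE[1][2] acc=0, pass-E 0, pass-S 0
  after 2 — PE[2][1] acc=0, pass-E 0, pass-S 0
  after 2 — PE[2][2] acc=0, pass-E 0, pass-S 0
  after 3 — PE[1][2] acc=20, pass-E 2, pass-S 20
  after 3 — PE[2][1] acc=38, pass-E 4, pass-S 38
  after 3 — PE[2][2] acc=0, pass-E 0, pass-S 0
  after 4 — PE[1][2] acc=33, pass-E 4, pass-S 33
  after 4 — PE[2][1] acc=48, pass-E 8, pass-S 48
  after 4 — PE[2][2] acc=40, pass-E 4, pass-S 40
  after 5 — PE[1][2] acc=0, pass-E 0, pass-S 0
  after 5 — PE[2][1] acc=0, pass-E 0, pass-S 0
  after 5 — PE[2][2] acc=73, pass-E 8, pass-S 73

PE[2][2].acc = 73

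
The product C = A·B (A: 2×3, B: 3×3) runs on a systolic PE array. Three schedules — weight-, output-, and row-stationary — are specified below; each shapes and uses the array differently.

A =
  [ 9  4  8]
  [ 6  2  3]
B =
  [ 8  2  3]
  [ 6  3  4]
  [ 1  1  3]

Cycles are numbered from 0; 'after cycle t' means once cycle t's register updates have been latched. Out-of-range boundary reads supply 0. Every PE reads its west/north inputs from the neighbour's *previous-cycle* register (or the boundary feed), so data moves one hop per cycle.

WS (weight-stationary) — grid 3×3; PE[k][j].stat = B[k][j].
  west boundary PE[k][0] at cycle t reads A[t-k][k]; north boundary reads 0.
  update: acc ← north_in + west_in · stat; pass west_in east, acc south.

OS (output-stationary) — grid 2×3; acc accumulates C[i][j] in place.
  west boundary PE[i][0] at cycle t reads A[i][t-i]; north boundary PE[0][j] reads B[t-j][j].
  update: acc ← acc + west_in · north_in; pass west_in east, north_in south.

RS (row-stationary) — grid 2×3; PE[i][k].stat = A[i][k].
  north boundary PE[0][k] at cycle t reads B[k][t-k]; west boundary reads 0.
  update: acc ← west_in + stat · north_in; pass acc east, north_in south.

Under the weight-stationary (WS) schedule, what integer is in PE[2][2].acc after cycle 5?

PE[2][2].acc = 35

WS on a 3×3 grid — tracing PE[2][2] and its feeders:
  t=0 PE[1][2]: acc=0 h=0 v=0
  t=0 PE[2][1]: acc=0 h=0 v=0
  t=0 PE[2][2]: acc=0 h=0 v=0
  t=1 PE[1][2]: acc=0 h=0 v=0
  t=1 PE[2][1]: acc=0 h=0 v=0
  t=1 PE[2][2]: acc=0 h=0 v=0
  t=2 PE[1][2]: acc=0 h=0 v=0
  t=2 PE[2][1]: acc=0 h=0 v=0
  t=2 PE[2][2]: acc=0 h=0 v=0
  t=3 PE[1][2]: acc=43 h=4 v=43
  t=3 PE[2][1]: acc=38 h=8 v=38
  t=3 PE[2][2]: acc=0 h=0 v=0
  t=4 PE[1][2]: acc=26 h=2 v=26
  t=4 PE[2][1]: acc=21 h=3 v=21
  t=4 PE[2][2]: acc=67 h=8 v=67
  t=5 PE[1][2]: acc=0 h=0 v=0
  t=5 PE[2][1]: acc=0 h=0 v=0
  t=5 PE[2][2]: acc=35 h=3 v=35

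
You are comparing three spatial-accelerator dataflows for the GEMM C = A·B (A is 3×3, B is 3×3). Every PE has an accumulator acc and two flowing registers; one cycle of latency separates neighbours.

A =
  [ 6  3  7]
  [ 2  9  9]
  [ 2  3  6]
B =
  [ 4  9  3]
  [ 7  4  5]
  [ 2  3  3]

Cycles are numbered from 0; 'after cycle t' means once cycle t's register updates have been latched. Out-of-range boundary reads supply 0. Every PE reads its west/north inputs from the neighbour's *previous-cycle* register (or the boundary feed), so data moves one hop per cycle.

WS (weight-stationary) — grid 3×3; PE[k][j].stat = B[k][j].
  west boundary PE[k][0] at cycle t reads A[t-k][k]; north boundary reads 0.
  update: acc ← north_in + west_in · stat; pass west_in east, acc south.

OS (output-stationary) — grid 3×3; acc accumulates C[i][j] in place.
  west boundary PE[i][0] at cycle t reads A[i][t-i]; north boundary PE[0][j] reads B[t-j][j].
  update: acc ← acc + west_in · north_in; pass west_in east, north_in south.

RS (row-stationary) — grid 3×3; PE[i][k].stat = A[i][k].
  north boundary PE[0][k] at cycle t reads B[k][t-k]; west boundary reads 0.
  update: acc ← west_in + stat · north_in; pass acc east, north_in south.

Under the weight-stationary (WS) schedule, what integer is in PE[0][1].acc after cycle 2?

Tracing WS — 3×3 array, target PE[0][1]:
  cycle 0: PE[0][0] → acc 24, east 6, south 24
  cycle 0: PE[0][1] → acc 0, east 0, south 0
  cycle 1: PE[0][0] → acc 8, east 2, south 8
  cycle 1: PE[0][1] → acc 54, east 6, south 54
  cycle 2: PE[0][0] → acc 8, east 2, south 8
  cycle 2: PE[0][1] → acc 18, east 2, south 18

PE[0][1].acc = 18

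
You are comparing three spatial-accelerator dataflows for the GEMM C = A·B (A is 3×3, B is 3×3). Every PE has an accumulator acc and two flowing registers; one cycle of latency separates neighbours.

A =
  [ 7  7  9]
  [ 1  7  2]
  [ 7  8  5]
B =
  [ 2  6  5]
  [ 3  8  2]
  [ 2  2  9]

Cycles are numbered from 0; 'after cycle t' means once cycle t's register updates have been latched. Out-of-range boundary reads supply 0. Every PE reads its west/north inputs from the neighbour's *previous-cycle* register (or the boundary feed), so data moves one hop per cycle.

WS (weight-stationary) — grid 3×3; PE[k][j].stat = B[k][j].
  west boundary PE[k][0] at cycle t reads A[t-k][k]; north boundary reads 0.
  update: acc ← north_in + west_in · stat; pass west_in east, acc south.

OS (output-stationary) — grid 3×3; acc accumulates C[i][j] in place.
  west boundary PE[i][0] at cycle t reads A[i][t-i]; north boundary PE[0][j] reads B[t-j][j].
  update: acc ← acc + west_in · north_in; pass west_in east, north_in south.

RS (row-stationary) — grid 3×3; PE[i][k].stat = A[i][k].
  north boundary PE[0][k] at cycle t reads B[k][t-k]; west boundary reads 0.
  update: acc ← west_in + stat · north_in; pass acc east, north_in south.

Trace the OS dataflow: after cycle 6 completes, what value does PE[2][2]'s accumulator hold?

PE[2][2].acc = 96

OS 3×3: PE[2][2] cycle-by-cycle (with neighbour feeds):
  [0] (1,2) acc=0 (h:0 v:0)
  [0] (2,1) acc=0 (h:0 v:0)
  [0] (2,2) acc=0 (h:0 v:0)
  [1] (1,2) acc=0 (h:0 v:0)
  [1] (2,1) acc=0 (h:0 v:0)
  [1] (2,2) acc=0 (h:0 v:0)
  [2] (1,2) acc=0 (h:0 v:0)
  [2] (2,1) acc=0 (h:0 v:0)
  [2] (2,2) acc=0 (h:0 v:0)
  [3] (1,2) acc=5 (h:1 v:5)
  [3] (2,1) acc=42 (h:7 v:6)
  [3] (2,2) acc=0 (h:0 v:0)
  [4] (1,2) acc=19 (h:7 v:2)
  [4] (2,1) acc=106 (h:8 v:8)
  [4] (2,2) acc=35 (h:7 v:5)
  [5] (1,2) acc=37 (h:2 v:9)
  [5] (2,1) acc=116 (h:5 v:2)
  [5] (2,2) acc=51 (h:8 v:2)
  [6] (1,2) acc=37 (h:0 v:0)
  [6] (2,1) acc=116 (h:0 v:0)
  [6] (2,2) acc=96 (h:5 v:9)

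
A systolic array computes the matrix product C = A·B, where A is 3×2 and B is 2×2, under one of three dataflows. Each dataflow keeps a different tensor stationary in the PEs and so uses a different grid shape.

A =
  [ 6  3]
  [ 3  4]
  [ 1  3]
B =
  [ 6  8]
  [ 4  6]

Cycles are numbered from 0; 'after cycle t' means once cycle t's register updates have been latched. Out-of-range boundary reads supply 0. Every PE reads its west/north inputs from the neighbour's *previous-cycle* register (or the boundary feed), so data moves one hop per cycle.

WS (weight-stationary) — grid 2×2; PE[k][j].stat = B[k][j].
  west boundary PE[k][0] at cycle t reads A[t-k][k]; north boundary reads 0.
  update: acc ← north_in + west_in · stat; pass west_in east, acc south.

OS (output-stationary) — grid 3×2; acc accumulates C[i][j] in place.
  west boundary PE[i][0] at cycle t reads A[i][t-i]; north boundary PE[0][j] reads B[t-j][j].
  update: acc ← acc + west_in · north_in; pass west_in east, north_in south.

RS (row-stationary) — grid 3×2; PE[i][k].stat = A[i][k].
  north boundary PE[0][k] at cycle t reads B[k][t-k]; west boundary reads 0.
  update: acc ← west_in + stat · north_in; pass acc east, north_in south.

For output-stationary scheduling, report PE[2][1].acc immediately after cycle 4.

OS on a 3×2 grid — tracing PE[2][1] and its feeders:
  step 0 · PE1,1: acc=0; fwd→0 fwd↓0
  step 0 · PE2,0: acc=0; fwd→0 fwd↓0
  step 0 · PE2,1: acc=0; fwd→0 fwd↓0
  step 1 · PE1,1: acc=0; fwd→0 fwd↓0
  step 1 · PE2,0: acc=0; fwd→0 fwd↓0
  step 1 · PE2,1: acc=0; fwd→0 fwd↓0
  step 2 · PE1,1: acc=24; fwd→3 fwd↓8
  step 2 · PE2,0: acc=6; fwd→1 fwd↓6
  step 2 · PE2,1: acc=0; fwd→0 fwd↓0
  step 3 · PE1,1: acc=48; fwd→4 fwd↓6
  step 3 · PE2,0: acc=18; fwd→3 fwd↓4
  step 3 · PE2,1: acc=8; fwd→1 fwd↓8
  step 4 · PE1,1: acc=48; fwd→0 fwd↓0
  step 4 · PE2,0: acc=18; fwd→0 fwd↓0
  step 4 · PE2,1: acc=26; fwd→3 fwd↓6

PE[2][1].acc = 26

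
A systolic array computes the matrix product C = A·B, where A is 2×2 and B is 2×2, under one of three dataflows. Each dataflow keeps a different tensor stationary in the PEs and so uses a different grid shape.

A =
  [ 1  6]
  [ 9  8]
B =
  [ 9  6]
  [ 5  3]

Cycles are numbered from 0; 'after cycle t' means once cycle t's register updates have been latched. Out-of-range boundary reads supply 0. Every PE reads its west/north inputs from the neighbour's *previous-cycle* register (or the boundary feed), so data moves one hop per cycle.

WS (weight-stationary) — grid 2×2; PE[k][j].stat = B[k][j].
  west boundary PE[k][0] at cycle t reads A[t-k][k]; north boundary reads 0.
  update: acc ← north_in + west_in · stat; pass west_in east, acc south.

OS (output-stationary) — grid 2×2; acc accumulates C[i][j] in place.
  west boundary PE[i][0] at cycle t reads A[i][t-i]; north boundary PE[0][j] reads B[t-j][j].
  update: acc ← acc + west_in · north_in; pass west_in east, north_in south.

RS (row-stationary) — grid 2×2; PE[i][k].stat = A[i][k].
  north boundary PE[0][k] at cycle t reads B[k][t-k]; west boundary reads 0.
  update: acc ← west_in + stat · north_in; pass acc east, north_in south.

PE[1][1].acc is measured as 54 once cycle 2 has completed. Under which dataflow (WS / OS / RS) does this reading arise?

WS [2×2] PE[1][1] across cycles:
  c0 r1c1: 0 / 0 / 0
  c1 r1c1: 0 / 0 / 0
  c2 r1c1: 24 / 6 / 24
OS [2×2] PE[1][1] across cycles:
  c0 r1c1: 0 / 0 / 0
  c1 r1c1: 0 / 0 / 0
  c2 r1c1: 54 / 9 / 6
RS [2×2] PE[1][1] across cycles:
  c0 r1c1: 0 / 0 / 0
  c1 r1c1: 0 / 0 / 0
  c2 r1c1: 121 / 121 / 5

dataflow = OS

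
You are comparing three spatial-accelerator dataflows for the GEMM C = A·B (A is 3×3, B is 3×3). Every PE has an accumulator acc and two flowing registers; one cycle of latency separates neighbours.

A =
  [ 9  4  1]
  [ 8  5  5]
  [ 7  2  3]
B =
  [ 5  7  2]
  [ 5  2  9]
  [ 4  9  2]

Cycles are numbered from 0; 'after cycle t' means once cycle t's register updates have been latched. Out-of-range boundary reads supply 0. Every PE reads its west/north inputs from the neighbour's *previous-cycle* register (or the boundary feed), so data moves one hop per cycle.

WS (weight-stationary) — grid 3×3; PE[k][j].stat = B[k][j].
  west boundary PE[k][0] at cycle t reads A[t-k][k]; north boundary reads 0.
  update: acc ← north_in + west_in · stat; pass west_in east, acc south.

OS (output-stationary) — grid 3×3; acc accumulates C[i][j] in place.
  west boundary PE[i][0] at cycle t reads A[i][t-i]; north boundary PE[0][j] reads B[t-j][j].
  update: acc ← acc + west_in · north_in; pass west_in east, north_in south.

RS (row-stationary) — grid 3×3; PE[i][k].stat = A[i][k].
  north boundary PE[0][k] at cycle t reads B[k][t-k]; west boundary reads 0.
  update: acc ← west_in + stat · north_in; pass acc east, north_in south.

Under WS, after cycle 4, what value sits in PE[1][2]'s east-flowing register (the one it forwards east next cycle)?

Tracing WS — 3×3 array, target PE[1][2]:
  t=0 PE[0][2]: acc=0 h=0 v=0
  t=0 PE[1][1]: acc=0 h=0 v=0
  t=0 PE[1][2]: acc=0 h=0 v=0
  t=1 PE[0][2]: acc=0 h=0 v=0
  t=1 PE[1][1]: acc=0 h=0 v=0
  t=1 PE[1][2]: acc=0 h=0 v=0
  t=2 PE[0][2]: acc=18 h=9 v=18
  t=2 PE[1][1]: acc=71 h=4 v=71
  t=2 PE[1][2]: acc=0 h=0 v=0
  t=3 PE[0][2]: acc=16 h=8 v=16
  t=3 PE[1][1]: acc=66 h=5 v=66
  t=3 PE[1][2]: acc=54 h=4 v=54
  t=4 PE[0][2]: acc=14 h=7 v=14
  t=4 PE[1][1]: acc=53 h=2 v=53
  t=4 PE[1][2]: acc=61 h=5 v=61

register = 5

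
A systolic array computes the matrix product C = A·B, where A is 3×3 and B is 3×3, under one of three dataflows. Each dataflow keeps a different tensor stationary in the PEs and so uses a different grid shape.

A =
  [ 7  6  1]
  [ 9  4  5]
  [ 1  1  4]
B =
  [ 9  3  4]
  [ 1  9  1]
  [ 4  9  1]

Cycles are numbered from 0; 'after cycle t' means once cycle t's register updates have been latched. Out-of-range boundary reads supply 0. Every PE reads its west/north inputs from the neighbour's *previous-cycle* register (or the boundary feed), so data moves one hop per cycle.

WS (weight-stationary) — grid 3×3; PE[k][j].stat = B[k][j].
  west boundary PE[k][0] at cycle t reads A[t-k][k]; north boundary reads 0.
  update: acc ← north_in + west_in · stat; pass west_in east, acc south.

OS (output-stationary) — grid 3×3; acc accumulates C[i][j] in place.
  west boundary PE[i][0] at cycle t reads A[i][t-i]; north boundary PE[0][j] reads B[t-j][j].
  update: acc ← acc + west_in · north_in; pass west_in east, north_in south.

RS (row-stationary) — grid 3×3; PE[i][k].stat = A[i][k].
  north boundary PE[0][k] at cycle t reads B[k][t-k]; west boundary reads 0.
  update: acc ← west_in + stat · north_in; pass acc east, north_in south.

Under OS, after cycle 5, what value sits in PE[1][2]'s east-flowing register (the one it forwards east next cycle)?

OS on a 3×3 grid — tracing PE[1][2] and its feeders:
  after 0 — PE[0][2] acc=0, pass-E 0, pass-S 0
  after 0 — PE[1][1] acc=0, pass-E 0, pass-S 0
  after 0 — PE[1][2] acc=0, pass-E 0, pass-S 0
  after 1 — PE[0][2] acc=0, pass-E 0, pass-S 0
  after 1 — PE[1][1] acc=0, pass-E 0, pass-S 0
  after 1 — PE[1][2] acc=0, pass-E 0, pass-S 0
  after 2 — PE[0][2] acc=28, pass-E 7, pass-S 4
  after 2 — PE[1][1] acc=27, pass-E 9, pass-S 3
  after 2 — PE[1][2] acc=0, pass-E 0, pass-S 0
  after 3 — PE[0][2] acc=34, pass-E 6, pass-S 1
  after 3 — PE[1][1] acc=63, pass-E 4, pass-S 9
  after 3 — PE[1][2] acc=36, pass-E 9, pass-S 4
  after 4 — PE[0][2] acc=35, pass-E 1, pass-S 1
  after 4 — PE[1][1] acc=108, pass-E 5, pass-S 9
  after 4 — PE[1][2] acc=40, pass-E 4, pass-S 1
  after 5 — PE[0][2] acc=35, pass-E 0, pass-S 0
  after 5 — PE[1][1] acc=108, pass-E 0, pass-S 0
  after 5 — PE[1][2] acc=45, pass-E 5, pass-S 1

register = 5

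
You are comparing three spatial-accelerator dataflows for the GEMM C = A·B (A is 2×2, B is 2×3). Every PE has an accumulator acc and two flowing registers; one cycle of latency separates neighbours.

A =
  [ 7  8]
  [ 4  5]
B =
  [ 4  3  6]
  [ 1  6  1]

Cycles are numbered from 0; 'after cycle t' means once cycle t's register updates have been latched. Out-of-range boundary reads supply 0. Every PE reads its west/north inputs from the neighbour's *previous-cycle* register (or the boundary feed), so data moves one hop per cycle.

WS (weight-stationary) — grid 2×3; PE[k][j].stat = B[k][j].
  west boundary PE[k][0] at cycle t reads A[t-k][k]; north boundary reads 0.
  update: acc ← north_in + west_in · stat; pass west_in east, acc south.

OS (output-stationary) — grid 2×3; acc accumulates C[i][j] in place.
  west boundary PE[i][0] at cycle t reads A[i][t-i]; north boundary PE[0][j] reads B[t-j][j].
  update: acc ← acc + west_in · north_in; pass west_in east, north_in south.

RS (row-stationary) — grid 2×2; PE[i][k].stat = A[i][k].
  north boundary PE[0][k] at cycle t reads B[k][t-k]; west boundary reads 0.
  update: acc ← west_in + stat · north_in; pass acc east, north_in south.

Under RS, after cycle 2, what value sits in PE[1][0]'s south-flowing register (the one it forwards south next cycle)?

register = 3

RS (2×2). Following PE[1][0] plus its west/north inputs:
  @0  [0,0]  acc 28  |  →28  ↓4
  @0  [1,0]  acc 0  |  →0  ↓0
  @1  [0,0]  acc 21  |  →21  ↓3
  @1  [1,0]  acc 16  |  →16  ↓4
  @2  [0,0]  acc 42  |  →42  ↓6
  @2  [1,0]  acc 12  |  →12  ↓3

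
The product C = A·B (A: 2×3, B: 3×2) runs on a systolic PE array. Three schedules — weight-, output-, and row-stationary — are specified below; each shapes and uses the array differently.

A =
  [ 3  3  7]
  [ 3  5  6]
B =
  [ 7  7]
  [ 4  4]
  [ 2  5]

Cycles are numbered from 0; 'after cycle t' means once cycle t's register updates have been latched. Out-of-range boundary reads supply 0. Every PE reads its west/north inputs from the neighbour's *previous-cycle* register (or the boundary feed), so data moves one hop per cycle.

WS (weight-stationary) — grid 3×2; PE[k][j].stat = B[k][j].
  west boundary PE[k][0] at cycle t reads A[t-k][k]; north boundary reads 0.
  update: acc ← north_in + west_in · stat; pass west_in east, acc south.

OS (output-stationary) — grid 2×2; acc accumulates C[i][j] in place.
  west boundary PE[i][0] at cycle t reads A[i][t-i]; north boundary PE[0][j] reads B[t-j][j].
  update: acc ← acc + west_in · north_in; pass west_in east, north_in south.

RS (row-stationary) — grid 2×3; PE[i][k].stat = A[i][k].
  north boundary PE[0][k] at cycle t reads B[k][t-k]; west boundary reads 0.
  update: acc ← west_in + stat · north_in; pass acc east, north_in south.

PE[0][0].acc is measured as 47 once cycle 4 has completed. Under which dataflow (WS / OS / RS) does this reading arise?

dataflow = OS

WS (3×2 grid), PE[0][0]:
  0: (0,0).acc=21  regs=<3,21>
  1: (0,0).acc=21  regs=<3,21>
  2: (0,0).acc=0  regs=<0,0>
  3: (0,0).acc=0  regs=<0,0>
  4: (0,0).acc=0  regs=<0,0>
OS (2×2 grid), PE[0][0]:
  0: (0,0).acc=21  regs=<3,7>
  1: (0,0).acc=33  regs=<3,4>
  2: (0,0).acc=47  regs=<7,2>
  3: (0,0).acc=47  regs=<0,0>
  4: (0,0).acc=47  regs=<0,0>
RS (2×3 grid), PE[0][0]:
  0: (0,0).acc=21  regs=<21,7>
  1: (0,0).acc=21  regs=<21,7>
  2: (0,0).acc=0  regs=<0,0>
  3: (0,0).acc=0  regs=<0,0>
  4: (0,0).acc=0  regs=<0,0>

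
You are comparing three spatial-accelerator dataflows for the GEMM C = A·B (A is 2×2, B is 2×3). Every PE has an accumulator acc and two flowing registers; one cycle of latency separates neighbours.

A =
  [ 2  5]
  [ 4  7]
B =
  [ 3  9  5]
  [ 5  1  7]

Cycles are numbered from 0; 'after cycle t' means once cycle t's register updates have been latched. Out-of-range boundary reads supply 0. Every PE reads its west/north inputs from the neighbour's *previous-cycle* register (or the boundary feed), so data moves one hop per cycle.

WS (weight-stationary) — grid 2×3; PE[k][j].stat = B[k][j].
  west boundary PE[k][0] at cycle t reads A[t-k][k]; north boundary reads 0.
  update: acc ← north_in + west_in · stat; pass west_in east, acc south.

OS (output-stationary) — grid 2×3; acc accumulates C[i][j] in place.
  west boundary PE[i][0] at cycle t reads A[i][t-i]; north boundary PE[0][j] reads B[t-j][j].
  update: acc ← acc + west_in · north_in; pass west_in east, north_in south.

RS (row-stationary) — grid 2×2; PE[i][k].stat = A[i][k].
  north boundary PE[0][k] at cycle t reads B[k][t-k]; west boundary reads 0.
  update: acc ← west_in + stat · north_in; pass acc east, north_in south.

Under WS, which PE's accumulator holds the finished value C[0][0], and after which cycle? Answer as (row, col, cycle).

(row, col, cycle) = (1, 0, 1)

Under WS, C[0][0] lands at PE[1][0]:
  after 0 — PE[1][0] acc=0, pass-E 0, pass-S 0
  after 1 — PE[1][0] acc=31, pass-E 5, pass-S 31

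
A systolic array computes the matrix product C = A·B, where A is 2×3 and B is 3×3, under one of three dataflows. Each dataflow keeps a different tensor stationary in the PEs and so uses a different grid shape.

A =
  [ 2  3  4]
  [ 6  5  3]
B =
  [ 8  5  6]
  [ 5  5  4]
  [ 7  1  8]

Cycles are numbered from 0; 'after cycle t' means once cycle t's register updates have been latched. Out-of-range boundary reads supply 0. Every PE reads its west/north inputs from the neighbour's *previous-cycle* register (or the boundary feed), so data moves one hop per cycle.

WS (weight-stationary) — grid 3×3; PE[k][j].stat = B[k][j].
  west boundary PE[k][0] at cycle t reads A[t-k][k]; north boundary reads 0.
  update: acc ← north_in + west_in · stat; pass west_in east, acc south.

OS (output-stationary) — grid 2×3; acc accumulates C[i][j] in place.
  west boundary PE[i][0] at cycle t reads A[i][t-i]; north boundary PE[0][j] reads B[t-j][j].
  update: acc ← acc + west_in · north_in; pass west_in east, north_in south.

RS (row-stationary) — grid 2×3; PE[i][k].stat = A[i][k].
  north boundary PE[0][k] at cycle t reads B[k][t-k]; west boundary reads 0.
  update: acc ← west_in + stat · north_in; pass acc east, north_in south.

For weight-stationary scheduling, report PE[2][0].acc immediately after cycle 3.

WS 3×3: PE[2][0] cycle-by-cycle (with neighbour feeds):
  c0 r1c0: 0 / 0 / 0
  c0 r2c0: 0 / 0 / 0
  c1 r1c0: 31 / 3 / 31
  c1 r2c0: 0 / 0 / 0
  c2 r1c0: 73 / 5 / 73
  c2 r2c0: 59 / 4 / 59
  c3 r1c0: 0 / 0 / 0
  c3 r2c0: 94 / 3 / 94

PE[2][0].acc = 94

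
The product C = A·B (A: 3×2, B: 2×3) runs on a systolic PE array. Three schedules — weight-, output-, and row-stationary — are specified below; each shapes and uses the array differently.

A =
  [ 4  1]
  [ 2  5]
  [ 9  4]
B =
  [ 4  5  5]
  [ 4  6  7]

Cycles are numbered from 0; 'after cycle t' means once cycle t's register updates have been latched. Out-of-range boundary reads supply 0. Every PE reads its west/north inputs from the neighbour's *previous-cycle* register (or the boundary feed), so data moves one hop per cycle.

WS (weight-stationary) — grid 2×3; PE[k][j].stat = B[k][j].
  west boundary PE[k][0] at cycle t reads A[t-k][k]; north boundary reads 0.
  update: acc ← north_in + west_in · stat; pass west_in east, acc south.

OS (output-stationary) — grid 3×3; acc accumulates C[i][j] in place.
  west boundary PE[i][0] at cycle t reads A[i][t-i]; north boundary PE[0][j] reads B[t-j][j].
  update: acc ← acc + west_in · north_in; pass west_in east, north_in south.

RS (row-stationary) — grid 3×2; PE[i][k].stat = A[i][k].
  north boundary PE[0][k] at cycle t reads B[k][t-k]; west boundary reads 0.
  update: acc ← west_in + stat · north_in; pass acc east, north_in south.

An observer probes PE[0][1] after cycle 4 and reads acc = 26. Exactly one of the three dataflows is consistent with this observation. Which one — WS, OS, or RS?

Under WS (2×3), PE[0][1]:
  step 0 · PE0,1: acc=0; fwd→0 fwd↓0
  step 1 · PE0,1: acc=20; fwd→4 fwd↓20
  step 2 · PE0,1: acc=10; fwd→2 fwd↓10
  step 3 · PE0,1: acc=45; fwd→9 fwd↓45
  step 4 · PE0,1: acc=0; fwd→0 fwd↓0
Under OS (3×3), PE[0][1]:
  step 0 · PE0,1: acc=0; fwd→0 fwd↓0
  step 1 · PE0,1: acc=20; fwd→4 fwd↓5
  step 2 · PE0,1: acc=26; fwd→1 fwd↓6
  step 3 · PE0,1: acc=26; fwd→0 fwd↓0
  step 4 · PE0,1: acc=26; fwd→0 fwd↓0
Under RS (3×2), PE[0][1]:
  step 0 · PE0,1: acc=0; fwd→0 fwd↓0
  step 1 · PE0,1: acc=20; fwd→20 fwd↓4
  step 2 · PE0,1: acc=26; fwd→26 fwd↓6
  step 3 · PE0,1: acc=27; fwd→27 fwd↓7
  step 4 · PE0,1: acc=0; fwd→0 fwd↓0

dataflow = OS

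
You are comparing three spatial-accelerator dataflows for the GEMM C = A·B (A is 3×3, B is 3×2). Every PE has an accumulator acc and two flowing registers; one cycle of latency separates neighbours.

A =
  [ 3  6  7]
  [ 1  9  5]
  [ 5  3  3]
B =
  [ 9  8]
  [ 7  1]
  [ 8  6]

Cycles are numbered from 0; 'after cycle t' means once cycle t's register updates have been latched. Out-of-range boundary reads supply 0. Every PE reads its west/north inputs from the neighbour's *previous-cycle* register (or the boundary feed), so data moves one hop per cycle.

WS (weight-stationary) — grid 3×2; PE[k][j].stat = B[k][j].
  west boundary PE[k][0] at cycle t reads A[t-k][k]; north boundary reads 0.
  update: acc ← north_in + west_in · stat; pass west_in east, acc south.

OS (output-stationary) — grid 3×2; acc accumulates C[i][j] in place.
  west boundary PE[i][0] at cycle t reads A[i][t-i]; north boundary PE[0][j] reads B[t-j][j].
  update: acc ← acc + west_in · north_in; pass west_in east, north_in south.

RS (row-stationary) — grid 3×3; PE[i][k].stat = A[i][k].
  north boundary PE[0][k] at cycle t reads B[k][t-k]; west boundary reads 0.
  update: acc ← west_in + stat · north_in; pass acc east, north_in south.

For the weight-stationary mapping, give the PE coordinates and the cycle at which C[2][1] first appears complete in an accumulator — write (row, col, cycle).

Under WS, C[2][1] lands at PE[2][1]:
  t=0 PE[2][1]: acc=0 h=0 v=0
  t=1 PE[2][1]: acc=0 h=0 v=0
  t=2 PE[2][1]: acc=0 h=0 v=0
  t=3 PE[2][1]: acc=72 h=7 v=72
  t=4 PE[2][1]: acc=47 h=5 v=47
  t=5 PE[2][1]: acc=61 h=3 v=61

(row, col, cycle) = (2, 1, 5)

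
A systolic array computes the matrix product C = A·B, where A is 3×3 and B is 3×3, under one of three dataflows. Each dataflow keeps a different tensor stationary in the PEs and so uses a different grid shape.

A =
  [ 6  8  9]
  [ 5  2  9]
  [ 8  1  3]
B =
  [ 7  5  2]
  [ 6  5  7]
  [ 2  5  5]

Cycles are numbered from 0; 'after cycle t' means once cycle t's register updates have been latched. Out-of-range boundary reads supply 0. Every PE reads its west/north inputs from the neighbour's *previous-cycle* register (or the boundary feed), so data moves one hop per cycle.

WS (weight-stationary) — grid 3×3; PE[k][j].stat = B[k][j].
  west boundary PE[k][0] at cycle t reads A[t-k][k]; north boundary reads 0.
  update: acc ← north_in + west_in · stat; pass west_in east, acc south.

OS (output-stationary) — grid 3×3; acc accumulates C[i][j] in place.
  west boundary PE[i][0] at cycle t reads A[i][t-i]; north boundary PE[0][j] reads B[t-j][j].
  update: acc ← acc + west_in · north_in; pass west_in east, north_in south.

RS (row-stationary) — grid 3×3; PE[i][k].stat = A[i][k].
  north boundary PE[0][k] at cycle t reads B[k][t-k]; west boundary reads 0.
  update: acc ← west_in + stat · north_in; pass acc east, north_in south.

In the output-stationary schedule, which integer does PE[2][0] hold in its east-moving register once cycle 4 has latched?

register = 3

OS on a 3×3 grid — tracing PE[2][0] and its feeders:
  t=0 PE[1][0]: acc=0 h=0 v=0
  t=0 PE[2][0]: acc=0 h=0 v=0
  t=1 PE[1][0]: acc=35 h=5 v=7
  t=1 PE[2][0]: acc=0 h=0 v=0
  t=2 PE[1][0]: acc=47 h=2 v=6
  t=2 PE[2][0]: acc=56 h=8 v=7
  t=3 PE[1][0]: acc=65 h=9 v=2
  t=3 PE[2][0]: acc=62 h=1 v=6
  t=4 PE[1][0]: acc=65 h=0 v=0
  t=4 PE[2][0]: acc=68 h=3 v=2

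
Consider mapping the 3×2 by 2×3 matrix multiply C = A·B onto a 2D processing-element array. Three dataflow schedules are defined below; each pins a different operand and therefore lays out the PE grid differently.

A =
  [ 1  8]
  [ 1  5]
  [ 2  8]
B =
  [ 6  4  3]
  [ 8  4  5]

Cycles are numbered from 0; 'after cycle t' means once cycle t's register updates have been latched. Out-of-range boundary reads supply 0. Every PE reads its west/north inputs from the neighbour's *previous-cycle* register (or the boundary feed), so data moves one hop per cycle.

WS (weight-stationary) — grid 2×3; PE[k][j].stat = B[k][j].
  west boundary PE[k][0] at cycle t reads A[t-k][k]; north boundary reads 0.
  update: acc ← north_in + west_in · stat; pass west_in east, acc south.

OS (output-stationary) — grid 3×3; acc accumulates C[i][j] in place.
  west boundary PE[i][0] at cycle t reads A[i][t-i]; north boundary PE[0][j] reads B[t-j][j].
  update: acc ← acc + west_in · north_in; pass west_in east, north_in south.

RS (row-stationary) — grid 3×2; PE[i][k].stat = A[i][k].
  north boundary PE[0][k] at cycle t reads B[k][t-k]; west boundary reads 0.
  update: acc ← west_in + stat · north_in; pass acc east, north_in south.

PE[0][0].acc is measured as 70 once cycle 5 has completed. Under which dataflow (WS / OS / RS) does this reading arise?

Under WS (2×3), PE[0][0]:
  cycle 0: PE[0][0] → acc 6, east 1, south 6
  cycle 1: PE[0][0] → acc 6, east 1, south 6
  cycle 2: PE[0][0] → acc 12, east 2, south 12
  cycle 3: PE[0][0] → acc 0, east 0, south 0
  cycle 4: PE[0][0] → acc 0, east 0, south 0
  cycle 5: PE[0][0] → acc 0, east 0, south 0
Under OS (3×3), PE[0][0]:
  cycle 0: PE[0][0] → acc 6, east 1, south 6
  cycle 1: PE[0][0] → acc 70, east 8, south 8
  cycle 2: PE[0][0] → acc 70, east 0, south 0
  cycle 3: PE[0][0] → acc 70, east 0, south 0
  cycle 4: PE[0][0] → acc 70, east 0, south 0
  cycle 5: PE[0][0] → acc 70, east 0, south 0
Under RS (3×2), PE[0][0]:
  cycle 0: PE[0][0] → acc 6, east 6, south 6
  cycle 1: PE[0][0] → acc 4, east 4, south 4
  cycle 2: PE[0][0] → acc 3, east 3, south 3
  cycle 3: PE[0][0] → acc 0, east 0, south 0
  cycle 4: PE[0][0] → acc 0, east 0, south 0
  cycle 5: PE[0][0] → acc 0, east 0, south 0

dataflow = OS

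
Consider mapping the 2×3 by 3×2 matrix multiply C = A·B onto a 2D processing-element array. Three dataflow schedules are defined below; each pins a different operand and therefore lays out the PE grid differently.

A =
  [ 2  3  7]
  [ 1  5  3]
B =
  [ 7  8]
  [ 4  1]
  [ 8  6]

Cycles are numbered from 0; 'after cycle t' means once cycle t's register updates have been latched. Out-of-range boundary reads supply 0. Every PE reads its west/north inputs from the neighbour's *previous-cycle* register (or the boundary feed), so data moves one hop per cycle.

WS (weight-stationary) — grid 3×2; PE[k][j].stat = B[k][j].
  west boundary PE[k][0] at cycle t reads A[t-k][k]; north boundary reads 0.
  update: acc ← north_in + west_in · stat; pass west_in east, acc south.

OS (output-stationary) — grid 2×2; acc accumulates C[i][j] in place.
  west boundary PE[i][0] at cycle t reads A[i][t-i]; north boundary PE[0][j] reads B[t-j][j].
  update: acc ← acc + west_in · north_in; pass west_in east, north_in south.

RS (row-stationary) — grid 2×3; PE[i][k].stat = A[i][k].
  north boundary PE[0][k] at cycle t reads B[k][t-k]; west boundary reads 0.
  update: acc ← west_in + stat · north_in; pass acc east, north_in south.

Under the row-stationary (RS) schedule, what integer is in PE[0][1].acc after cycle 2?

PE[0][1].acc = 19

RS 2×3: PE[0][1] cycle-by-cycle (with neighbour feeds):
  [0] (0,0) acc=14 (h:14 v:7)
  [0] (0,1) acc=0 (h:0 v:0)
  [1] (0,0) acc=16 (h:16 v:8)
  [1] (0,1) acc=26 (h:26 v:4)
  [2] (0,0) acc=0 (h:0 v:0)
  [2] (0,1) acc=19 (h:19 v:1)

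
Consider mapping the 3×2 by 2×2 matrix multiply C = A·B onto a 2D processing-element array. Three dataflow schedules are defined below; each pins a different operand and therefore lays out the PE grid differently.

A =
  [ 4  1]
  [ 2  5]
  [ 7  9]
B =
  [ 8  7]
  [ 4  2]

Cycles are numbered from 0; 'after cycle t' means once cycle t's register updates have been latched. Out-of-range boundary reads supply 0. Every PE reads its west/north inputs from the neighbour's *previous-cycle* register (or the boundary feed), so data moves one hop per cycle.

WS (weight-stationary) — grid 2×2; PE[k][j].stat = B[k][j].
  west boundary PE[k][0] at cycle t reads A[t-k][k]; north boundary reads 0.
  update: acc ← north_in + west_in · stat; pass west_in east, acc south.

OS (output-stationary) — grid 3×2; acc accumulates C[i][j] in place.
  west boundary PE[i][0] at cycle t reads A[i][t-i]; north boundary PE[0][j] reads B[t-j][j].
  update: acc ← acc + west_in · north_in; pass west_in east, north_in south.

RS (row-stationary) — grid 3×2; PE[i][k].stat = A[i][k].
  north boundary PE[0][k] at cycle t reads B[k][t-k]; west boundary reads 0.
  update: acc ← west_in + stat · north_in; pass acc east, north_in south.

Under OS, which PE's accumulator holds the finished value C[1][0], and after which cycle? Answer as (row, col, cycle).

(row, col, cycle) = (1, 0, 2)

OS: C[1][0] accumulates in PE[1][0]:
  @0  [1,0]  acc 0  |  →0  ↓0
  @1  [1,0]  acc 16  |  →2  ↓8
  @2  [1,0]  acc 36  |  →5  ↓4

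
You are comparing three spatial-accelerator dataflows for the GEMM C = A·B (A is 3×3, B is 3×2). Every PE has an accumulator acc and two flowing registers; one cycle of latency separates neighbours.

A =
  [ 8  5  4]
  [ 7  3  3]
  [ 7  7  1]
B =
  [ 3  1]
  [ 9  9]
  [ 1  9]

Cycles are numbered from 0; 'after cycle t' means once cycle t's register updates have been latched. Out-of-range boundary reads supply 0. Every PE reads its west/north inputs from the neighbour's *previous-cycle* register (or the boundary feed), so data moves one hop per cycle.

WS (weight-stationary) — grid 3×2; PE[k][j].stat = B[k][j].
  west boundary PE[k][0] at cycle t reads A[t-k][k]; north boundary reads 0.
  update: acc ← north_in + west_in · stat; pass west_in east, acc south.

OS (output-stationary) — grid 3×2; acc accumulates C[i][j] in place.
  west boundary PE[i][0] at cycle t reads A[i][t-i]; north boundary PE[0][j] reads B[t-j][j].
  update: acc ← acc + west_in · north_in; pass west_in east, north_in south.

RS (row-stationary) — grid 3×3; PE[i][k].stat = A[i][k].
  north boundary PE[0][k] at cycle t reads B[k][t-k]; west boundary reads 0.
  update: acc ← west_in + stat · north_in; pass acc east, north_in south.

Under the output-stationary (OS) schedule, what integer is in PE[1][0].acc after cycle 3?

PE[1][0].acc = 51

OS 3×2: PE[1][0] cycle-by-cycle (with neighbour feeds):
  c0 r0c0: 24 / 8 / 3
  c0 r1c0: 0 / 0 / 0
  c1 r0c0: 69 / 5 / 9
  c1 r1c0: 21 / 7 / 3
  c2 r0c0: 73 / 4 / 1
  c2 r1c0: 48 / 3 / 9
  c3 r0c0: 73 / 0 / 0
  c3 r1c0: 51 / 3 / 1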